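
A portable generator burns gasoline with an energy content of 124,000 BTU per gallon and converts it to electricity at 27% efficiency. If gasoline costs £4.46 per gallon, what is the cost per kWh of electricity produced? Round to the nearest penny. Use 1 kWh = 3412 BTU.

Electrical output per gallon = 124,000 BTU × 0.27 / 3412 BTU/kWh = 9.812 kWh
Cost per kWh = £4.46 / 9.812 kWh = £0.455

£0.45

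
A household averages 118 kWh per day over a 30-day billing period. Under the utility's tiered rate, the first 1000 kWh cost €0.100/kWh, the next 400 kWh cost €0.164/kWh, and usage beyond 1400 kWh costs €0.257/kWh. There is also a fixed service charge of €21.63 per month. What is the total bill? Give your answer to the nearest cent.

Usage = 118 kWh/day × 30 days = 3540 kWh
First 1000 kWh × €0.100 = €100.00
Next 400 kWh × €0.164 = €65.60
Remaining 2140 kWh × €0.257 = €549.98
Energy charge = €715.58; + service €21.63 = €737.21

€737.21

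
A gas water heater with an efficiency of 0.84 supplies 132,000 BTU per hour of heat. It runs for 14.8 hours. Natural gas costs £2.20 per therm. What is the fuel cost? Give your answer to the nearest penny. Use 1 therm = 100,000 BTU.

£51.17

Heat delivered = 132,000 BTU/h × 14.8 h = 1,953,600 BTU
Gas input = 1,953,600 / 0.84 = 2,325,714 BTU
= 2,325,714 / 100,000 = 23.26 therm
Cost = 23.26 × £2.20/therm = £51.17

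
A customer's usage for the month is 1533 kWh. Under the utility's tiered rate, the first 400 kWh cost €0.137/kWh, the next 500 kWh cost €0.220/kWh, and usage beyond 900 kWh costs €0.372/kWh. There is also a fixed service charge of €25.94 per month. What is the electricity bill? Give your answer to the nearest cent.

First 400 kWh × €0.137 = €54.80
Next 500 kWh × €0.220 = €110.00
Remaining 633 kWh × €0.372 = €235.48
Energy charge = €400.28; + service €25.94 = €426.22

€426.22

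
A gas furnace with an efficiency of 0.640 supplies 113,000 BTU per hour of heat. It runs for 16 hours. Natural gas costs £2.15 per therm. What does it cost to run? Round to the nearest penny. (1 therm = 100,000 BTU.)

£60.74

Heat delivered = 113,000 BTU/h × 16 h = 1,808,000 BTU
Gas input = 1,808,000 / 0.640 = 2,825,000 BTU
= 2,825,000 / 100,000 = 28.25 therm
Cost = 28.25 × £2.15/therm = £60.74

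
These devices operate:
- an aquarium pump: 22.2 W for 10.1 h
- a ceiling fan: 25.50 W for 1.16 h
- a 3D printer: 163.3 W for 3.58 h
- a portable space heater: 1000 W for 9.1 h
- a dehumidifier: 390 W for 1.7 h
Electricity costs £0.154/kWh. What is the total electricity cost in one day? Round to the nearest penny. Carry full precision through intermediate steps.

aquarium pump: 22.2 W × 10.1 h = 224 Wh = 0.2242 kWh
ceiling fan: 25.50 W × 1.16 h = 30 Wh = 0.02958 kWh
3D printer: 163.3 W × 3.58 h = 585 Wh = 0.5846 kWh
portable space heater: 1000 W × 9.1 h = 9,100 Wh = 9.1 kWh
dehumidifier: 390 W × 1.7 h = 663 Wh = 0.663 kWh
Total energy = 0.2242 + 0.02958 + 0.5846 + 9.1 + 0.663 = 10.6 kWh
Cost = 10.6 kWh × £0.154 = £1.63

£1.63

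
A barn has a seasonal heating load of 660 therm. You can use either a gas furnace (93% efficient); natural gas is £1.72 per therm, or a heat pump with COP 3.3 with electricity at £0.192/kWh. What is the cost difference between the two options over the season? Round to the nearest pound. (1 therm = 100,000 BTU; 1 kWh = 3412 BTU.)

Heat load = 660 therm × 100,000 = 66,000,000 BTU
Gas: input = 66,000,000 / 0.93 = 70,967,742 BTU = 709.7 therm → 709.7 × £1.72 = £1,220.65
Heat pump: 66,000,000 BTU / 3412 = 19,340 kWh heat; / 3.3 = 5,862 kWh in → × £0.192 = £1,125.44
Difference = |£1,220.65 − £1,125.44| = £95.21 ≈ £95

£95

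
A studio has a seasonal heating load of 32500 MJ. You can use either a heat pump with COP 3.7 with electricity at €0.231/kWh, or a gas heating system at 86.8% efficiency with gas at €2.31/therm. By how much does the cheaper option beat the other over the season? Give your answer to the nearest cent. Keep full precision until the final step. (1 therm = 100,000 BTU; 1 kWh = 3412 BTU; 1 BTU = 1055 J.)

€256.15

Heat load = 32500 MJ = 32,500,000,000 J / 1055 = 30,805,687 BTU
Gas: input = 30,805,687 / 0.868 = 35,490,423 BTU = 354.9 therm → 354.9 × €2.31 = €819.83
Heat pump: 30,805,687 BTU / 3412 = 9,029 kWh heat; / 3.7 = 2,440 kWh in → × €0.231 = €563.68
Difference = |€819.83 − €563.68| = €256.15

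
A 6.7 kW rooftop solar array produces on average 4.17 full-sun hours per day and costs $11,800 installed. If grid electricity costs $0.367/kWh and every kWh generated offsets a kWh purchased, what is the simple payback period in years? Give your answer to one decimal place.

3.2 years

Daily generation = 6.7 kW × 4.17 h = 27.94 kWh
Annual generation = 27.94 × 365 = 10198 kWh
Annual savings = 10198 × $0.367 = $3,742.57
Payback = $11,800 / $3,742.57 = 3.15 years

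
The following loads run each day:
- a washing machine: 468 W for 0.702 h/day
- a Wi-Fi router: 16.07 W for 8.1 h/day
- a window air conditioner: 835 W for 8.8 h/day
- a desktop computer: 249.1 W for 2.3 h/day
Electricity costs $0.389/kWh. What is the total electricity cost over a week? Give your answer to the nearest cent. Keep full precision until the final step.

washing machine: 468 W × 0.702 h × 7 d = 2,300 Wh = 2.3 kWh
Wi-Fi router: 16.07 W × 8.1 h × 7 d = 911 Wh = 0.9112 kWh
window air conditioner: 835 W × 8.8 h × 7 d = 51,436 Wh = 51.44 kWh
desktop computer: 249.1 W × 2.3 h × 7 d = 4,011 Wh = 4.011 kWh
Total energy = 2.3 + 0.9112 + 51.44 + 4.011 = 58.66 kWh
Cost = 58.66 kWh × $0.389 = $22.82

$22.82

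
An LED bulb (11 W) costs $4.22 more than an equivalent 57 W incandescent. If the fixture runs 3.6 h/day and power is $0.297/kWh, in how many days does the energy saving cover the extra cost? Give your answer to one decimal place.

85.8 days

Power saved = 57 − 11 = 46 W
Daily energy saved = 46 W × 3.6 h = 165.6 Wh = 0.1656 kWh
Daily savings = 0.1656 × $0.297 = $0.0492
Payback = $4.22 / $0.0492 per day = 85.8 days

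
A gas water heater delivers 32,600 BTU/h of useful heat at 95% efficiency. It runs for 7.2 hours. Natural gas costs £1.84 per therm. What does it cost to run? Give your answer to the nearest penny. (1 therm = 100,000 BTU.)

£4.55

Heat delivered = 32,600 BTU/h × 7.2 h = 234,720 BTU
Gas input = 234,720 / 0.950 = 247,074 BTU
= 247,074 / 100,000 = 2.471 therm
Cost = 2.471 × £1.84/therm = £4.55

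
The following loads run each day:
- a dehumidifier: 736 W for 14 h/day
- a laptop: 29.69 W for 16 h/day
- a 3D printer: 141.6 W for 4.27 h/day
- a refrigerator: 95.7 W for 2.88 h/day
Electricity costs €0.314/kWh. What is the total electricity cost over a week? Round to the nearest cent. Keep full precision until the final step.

dehumidifier: 736 W × 14 h × 7 d = 72,128 Wh = 72.13 kWh
laptop: 29.69 W × 16 h × 7 d = 3,325 Wh = 3.325 kWh
3D printer: 141.6 W × 4.27 h × 7 d = 4,232 Wh = 4.232 kWh
refrigerator: 95.7 W × 2.88 h × 7 d = 1,929 Wh = 1.929 kWh
Total energy = 72.13 + 3.325 + 4.232 + 1.929 = 81.62 kWh
Cost = 81.62 kWh × €0.314 = €25.63

€25.63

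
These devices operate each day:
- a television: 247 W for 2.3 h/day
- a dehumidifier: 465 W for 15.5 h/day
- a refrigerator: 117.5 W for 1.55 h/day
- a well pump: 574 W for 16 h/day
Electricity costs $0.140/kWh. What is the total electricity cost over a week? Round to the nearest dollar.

television: 247 W × 2.3 h × 7 d = 3,977 Wh = 3.977 kWh
dehumidifier: 465 W × 15.5 h × 7 d = 50,452 Wh = 50.45 kWh
refrigerator: 117.5 W × 1.55 h × 7 d = 1,275 Wh = 1.275 kWh
well pump: 574 W × 16 h × 7 d = 64,288 Wh = 64.29 kWh
Total energy = 3.977 + 50.45 + 1.275 + 64.29 = 120 kWh
Cost = 120 kWh × $0.140 = $16.80 ≈ $17

$17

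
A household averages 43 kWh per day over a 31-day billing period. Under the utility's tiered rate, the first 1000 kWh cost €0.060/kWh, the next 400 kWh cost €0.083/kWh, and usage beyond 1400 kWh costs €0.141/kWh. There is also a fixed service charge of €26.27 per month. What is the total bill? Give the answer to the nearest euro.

€114

Usage = 43 kWh/day × 31 days = 1333 kWh
First 1000 kWh × €0.060 = €60.00
Next 333 kWh × €0.083 = €27.64
Remaining tier: 0 kWh (not reached)
Energy charge = €87.64; + service €26.27 = €113.91 ≈ €114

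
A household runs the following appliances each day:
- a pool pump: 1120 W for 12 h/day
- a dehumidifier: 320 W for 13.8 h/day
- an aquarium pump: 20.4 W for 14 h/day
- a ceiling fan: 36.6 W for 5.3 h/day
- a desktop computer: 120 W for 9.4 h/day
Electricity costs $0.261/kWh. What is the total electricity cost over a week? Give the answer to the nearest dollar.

pool pump: 1120 W × 12 h × 7 d = 94,080 Wh = 94.08 kWh
dehumidifier: 320 W × 13.8 h × 7 d = 30,912 Wh = 30.91 kWh
aquarium pump: 20.4 W × 14 h × 7 d = 1,999 Wh = 1.999 kWh
ceiling fan: 36.6 W × 5.3 h × 7 d = 1,358 Wh = 1.358 kWh
desktop computer: 120 W × 9.4 h × 7 d = 7,896 Wh = 7.896 kWh
Total energy = 94.08 + 30.91 + 1.999 + 1.358 + 7.896 = 136.2 kWh
Cost = 136.2 kWh × $0.261 = $35.56 ≈ $36

$36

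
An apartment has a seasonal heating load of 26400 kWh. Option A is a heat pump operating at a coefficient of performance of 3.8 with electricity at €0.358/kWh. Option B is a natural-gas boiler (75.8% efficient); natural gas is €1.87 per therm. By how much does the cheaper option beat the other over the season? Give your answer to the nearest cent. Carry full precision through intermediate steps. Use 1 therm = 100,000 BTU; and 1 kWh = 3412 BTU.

€264.95

Heat load = 26400 kWh × 3412 = 90,076,800 BTU
Gas: input = 90,076,800 / 0.758 = 118,834,828 BTU = 1,188 therm → 1,188 × €1.87 = €2,222.21
Heat pump: 90,076,800 BTU / 3412 = 26,400 kWh heat; / 3.8 = 6,947 kWh in → × €0.358 = €2,487.16
Difference = |€2,222.21 − €2,487.16| = €264.95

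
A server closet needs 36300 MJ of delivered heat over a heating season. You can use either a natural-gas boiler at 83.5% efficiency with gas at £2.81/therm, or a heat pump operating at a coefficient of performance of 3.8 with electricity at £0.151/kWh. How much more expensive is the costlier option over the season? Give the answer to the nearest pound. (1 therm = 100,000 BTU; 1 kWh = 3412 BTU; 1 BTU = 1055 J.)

Heat load = 36300 MJ = 36,300,000,000 J / 1055 = 34,407,583 BTU
Gas: input = 34,407,583 / 0.835 = 41,206,686 BTU = 412.1 therm → 412.1 × £2.81 = £1,157.91
Heat pump: 34,407,583 BTU / 3412 = 10,080 kWh heat; / 3.8 = 2,654 kWh in → × £0.151 = £400.72
Difference = |£1,157.91 − £400.72| = £757.19 ≈ £757

£757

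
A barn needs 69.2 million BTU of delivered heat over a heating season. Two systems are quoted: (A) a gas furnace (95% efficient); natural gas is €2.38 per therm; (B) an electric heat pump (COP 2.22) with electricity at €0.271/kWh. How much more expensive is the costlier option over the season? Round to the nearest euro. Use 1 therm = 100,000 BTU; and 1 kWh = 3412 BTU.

€742

Heat load = 69.2 × 10⁶ BTU = 69,200,000 BTU
Gas: input = 69,200,000 / 0.95 = 72,842,105 BTU = 728.4 therm → 728.4 × €2.38 = €1,733.64
Heat pump: 69,200,000 BTU / 3412 = 20,280 kWh heat; / 2.22 = 9,136 kWh in → × €0.271 = €2,475.79
Difference = |€1,733.64 − €2,475.79| = €742.15 ≈ €742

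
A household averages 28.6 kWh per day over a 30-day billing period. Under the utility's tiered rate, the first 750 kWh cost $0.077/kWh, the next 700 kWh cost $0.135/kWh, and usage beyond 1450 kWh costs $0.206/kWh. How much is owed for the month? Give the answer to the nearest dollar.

$72

Usage = 28.6 kWh/day × 30 days = 858 kWh
First 750 kWh × $0.077 = $57.75
Next 108 kWh × $0.135 = $14.58
Remaining tier: 0 kWh (not reached)
Total = $72.33 ≈ $72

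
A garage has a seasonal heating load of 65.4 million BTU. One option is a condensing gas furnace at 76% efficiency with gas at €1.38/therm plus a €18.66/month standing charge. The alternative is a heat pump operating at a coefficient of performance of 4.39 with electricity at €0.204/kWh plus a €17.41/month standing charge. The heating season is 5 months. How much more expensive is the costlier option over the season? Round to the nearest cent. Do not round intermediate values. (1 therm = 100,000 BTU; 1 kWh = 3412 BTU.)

€303.07

Heat load = 65.4 × 10⁶ BTU = 65,400,000 BTU
Gas: input = 65,400,000 / 0.76 = 86,052,632 BTU = 860.5 therm → 860.5 × €1.38 = €1,187.53; + 5 × €18.66 standing = €1,280.83
Heat pump: 65,400,000 BTU / 3412 = 19,170 kWh heat; / 4.39 = 4,366 kWh in → × €0.204 = €890.71; + 5 × €17.41 standing = €977.76
Difference = |€1,280.83 − €977.76| = €303.07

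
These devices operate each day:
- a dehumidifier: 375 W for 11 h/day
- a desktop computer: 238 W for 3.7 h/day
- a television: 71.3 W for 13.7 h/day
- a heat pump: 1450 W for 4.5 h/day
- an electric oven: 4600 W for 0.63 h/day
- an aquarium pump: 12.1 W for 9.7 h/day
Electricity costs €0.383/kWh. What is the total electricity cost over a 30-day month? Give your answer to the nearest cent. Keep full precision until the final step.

€178.36

dehumidifier: 375 W × 11 h × 30 d = 123,750 Wh = 123.8 kWh
desktop computer: 238 W × 3.7 h × 30 d = 26,418 Wh = 26.42 kWh
television: 71.3 W × 13.7 h × 30 d = 29,304 Wh = 29.3 kWh
heat pump: 1450 W × 4.5 h × 30 d = 195,750 Wh = 195.8 kWh
electric oven: 4600 W × 0.63 h × 30 d = 86,940 Wh = 86.94 kWh
aquarium pump: 12.1 W × 9.7 h × 30 d = 3,521 Wh = 3.521 kWh
Total energy = 123.8 + 26.42 + 29.3 + 195.8 + 86.94 + 3.521 = 465.7 kWh
Cost = 465.7 kWh × €0.383 = €178.36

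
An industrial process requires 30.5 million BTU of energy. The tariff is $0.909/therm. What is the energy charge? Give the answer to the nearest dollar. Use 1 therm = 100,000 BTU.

30.5 million BTU × (10 therm/million BTU) = 305 therm
Cost = 305 therm × $0.909/therm = $277.25 ≈ $277

$277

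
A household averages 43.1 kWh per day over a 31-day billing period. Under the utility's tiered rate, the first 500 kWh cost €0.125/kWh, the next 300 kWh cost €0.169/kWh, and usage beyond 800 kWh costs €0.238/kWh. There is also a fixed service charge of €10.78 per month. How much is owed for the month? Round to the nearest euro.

Usage = 43.1 kWh/day × 31 days = 1336.1 kWh
First 500 kWh × €0.125 = €62.50
Next 300 kWh × €0.169 = €50.70
Remaining 536.1 kWh × €0.238 = €127.59
Energy charge = €240.79; + service €10.78 = €251.57 ≈ €252

€252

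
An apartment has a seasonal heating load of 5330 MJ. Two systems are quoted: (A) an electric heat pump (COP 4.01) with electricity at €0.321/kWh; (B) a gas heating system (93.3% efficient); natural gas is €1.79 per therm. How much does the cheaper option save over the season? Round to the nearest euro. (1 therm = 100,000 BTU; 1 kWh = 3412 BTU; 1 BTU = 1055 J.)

Heat load = 5330 MJ = 5,330,000,000 J / 1055 = 5,052,133 BTU
Gas: input = 5,052,133 / 0.933 = 5,414,933 BTU = 54.15 therm → 54.15 × €1.79 = €96.93
Heat pump: 5,052,133 BTU / 3412 = 1,481 kWh heat; / 4.01 = 369.3 kWh in → × €0.321 = €118.53
Difference = |€96.93 − €118.53| = €21.60 ≈ €22

€22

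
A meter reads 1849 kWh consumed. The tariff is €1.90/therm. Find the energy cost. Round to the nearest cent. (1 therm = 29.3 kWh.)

1849 kWh × (0.03413 therm/kWh) = 63.11 therm
Cost = 63.11 therm × €1.90/therm = €119.90

€119.90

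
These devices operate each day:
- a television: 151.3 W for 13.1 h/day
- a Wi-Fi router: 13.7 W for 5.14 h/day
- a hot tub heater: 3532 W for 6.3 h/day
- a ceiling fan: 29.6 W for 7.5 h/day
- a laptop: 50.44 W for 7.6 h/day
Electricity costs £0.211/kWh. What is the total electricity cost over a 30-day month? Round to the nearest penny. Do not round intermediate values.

television: 151.3 W × 13.1 h × 30 d = 59,461 Wh = 59.46 kWh
Wi-Fi router: 13.7 W × 5.14 h × 30 d = 2,113 Wh = 2.113 kWh
hot tub heater: 3532 W × 6.3 h × 30 d = 667,548 Wh = 667.5 kWh
ceiling fan: 29.6 W × 7.5 h × 30 d = 6,660 Wh = 6.66 kWh
laptop: 50.44 W × 7.6 h × 30 d = 11,500 Wh = 11.5 kWh
Total energy = 59.46 + 2.113 + 667.5 + 6.66 + 11.5 = 747.3 kWh
Cost = 747.3 kWh × £0.211 = £157.68

£157.68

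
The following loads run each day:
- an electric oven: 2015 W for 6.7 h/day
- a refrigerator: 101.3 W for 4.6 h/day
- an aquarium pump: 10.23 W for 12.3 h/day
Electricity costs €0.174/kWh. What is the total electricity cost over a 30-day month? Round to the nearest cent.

€73.56

electric oven: 2015 W × 6.7 h × 30 d = 405,015 Wh = 405 kWh
refrigerator: 101.3 W × 4.6 h × 30 d = 13,979 Wh = 13.98 kWh
aquarium pump: 10.23 W × 12.3 h × 30 d = 3,775 Wh = 3.775 kWh
Total energy = 405 + 13.98 + 3.775 = 422.8 kWh
Cost = 422.8 kWh × €0.174 = €73.56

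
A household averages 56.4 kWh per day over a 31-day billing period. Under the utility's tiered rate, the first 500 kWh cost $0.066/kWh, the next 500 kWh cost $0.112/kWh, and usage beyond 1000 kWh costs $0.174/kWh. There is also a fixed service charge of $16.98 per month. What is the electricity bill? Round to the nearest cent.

$236.20

Usage = 56.4 kWh/day × 31 days = 1748.4 kWh
First 500 kWh × $0.066 = $33.00
Next 500 kWh × $0.112 = $56.00
Remaining 748.4 kWh × $0.174 = $130.22
Energy charge = $219.22; + service $16.98 = $236.20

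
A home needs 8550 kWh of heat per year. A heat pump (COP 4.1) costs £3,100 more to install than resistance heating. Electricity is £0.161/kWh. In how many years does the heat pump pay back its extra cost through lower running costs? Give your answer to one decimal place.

Resistance: 8550 kWh × £0.161 = £1,376.55/yr
Heat pump: 8550 / 4.1 = 2085 kWh in → × £0.161 = £335.74/yr
Annual savings = £1,040.81
Payback = £3,100 / £1,040.81 = 2.98 years

3.0 years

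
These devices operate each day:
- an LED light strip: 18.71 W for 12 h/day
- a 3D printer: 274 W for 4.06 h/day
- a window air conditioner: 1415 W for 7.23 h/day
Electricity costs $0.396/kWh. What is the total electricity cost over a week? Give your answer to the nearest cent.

LED light strip: 18.71 W × 12 h × 7 d = 1,572 Wh = 1.572 kWh
3D printer: 274 W × 4.06 h × 7 d = 7,787 Wh = 7.787 kWh
window air conditioner: 1415 W × 7.23 h × 7 d = 71,613 Wh = 71.61 kWh
Total energy = 1.572 + 7.787 + 71.61 = 80.97 kWh
Cost = 80.97 kWh × $0.396 = $32.06

$32.06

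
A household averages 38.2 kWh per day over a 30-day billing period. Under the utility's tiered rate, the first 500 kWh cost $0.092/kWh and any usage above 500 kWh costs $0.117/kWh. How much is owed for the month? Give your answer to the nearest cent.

Usage = 38.2 kWh/day × 30 days = 1146 kWh
First 500 kWh × $0.092 = $46.00
Remaining 646 kWh × $0.117 = $75.58
Total = $121.58

$121.58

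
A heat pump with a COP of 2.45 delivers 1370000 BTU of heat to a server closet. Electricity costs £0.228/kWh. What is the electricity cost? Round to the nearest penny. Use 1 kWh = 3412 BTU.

Heat delivered = 1,370,000 BTU / 3412 = 401.5 kWh
Electrical input = 401.5 kWh / 2.45 = 163.9 kWh
Cost = 163.9 × £0.228/kWh = £37.37

£37.37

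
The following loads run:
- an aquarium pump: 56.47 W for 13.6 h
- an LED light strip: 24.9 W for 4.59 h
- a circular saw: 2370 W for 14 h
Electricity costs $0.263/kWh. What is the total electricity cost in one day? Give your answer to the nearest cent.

$8.96

aquarium pump: 56.47 W × 13.6 h = 768 Wh = 0.768 kWh
LED light strip: 24.9 W × 4.59 h = 114 Wh = 0.1143 kWh
circular saw: 2370 W × 14 h = 33,180 Wh = 33.18 kWh
Total energy = 0.768 + 0.1143 + 33.18 = 34.06 kWh
Cost = 34.06 kWh × $0.263 = $8.96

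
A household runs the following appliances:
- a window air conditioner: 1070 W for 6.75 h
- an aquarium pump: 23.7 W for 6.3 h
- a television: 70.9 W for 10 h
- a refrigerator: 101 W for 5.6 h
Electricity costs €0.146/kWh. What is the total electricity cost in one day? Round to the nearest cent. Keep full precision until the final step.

€1.26

window air conditioner: 1070 W × 6.75 h = 7,222 Wh = 7.223 kWh
aquarium pump: 23.7 W × 6.3 h = 149 Wh = 0.1493 kWh
television: 70.9 W × 10 h = 709 Wh = 0.709 kWh
refrigerator: 101 W × 5.6 h = 566 Wh = 0.5656 kWh
Total energy = 7.223 + 0.1493 + 0.709 + 0.5656 = 8.646 kWh
Cost = 8.646 kWh × €0.146 = €1.26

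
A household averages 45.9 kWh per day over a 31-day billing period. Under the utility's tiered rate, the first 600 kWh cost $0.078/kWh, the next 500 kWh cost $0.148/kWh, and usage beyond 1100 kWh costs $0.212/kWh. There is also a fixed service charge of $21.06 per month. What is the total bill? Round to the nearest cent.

$210.31

Usage = 45.9 kWh/day × 31 days = 1422.9 kWh
First 600 kWh × $0.078 = $46.80
Next 500 kWh × $0.148 = $74.00
Remaining 322.9 kWh × $0.212 = $68.45
Energy charge = $189.25; + service $21.06 = $210.31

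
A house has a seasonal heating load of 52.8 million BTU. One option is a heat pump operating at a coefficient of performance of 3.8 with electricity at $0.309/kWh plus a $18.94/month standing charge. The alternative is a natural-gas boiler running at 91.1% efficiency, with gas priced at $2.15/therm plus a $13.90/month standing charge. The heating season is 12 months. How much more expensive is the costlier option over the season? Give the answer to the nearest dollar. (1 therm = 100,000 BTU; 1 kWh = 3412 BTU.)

$73

Heat load = 52.8 × 10⁶ BTU = 52,800,000 BTU
Gas: input = 52,800,000 / 0.911 = 57,958,288 BTU = 579.6 therm → 579.6 × $2.15 = $1,246.10; + 12 × $13.90 standing = $1,412.90
Heat pump: 52,800,000 BTU / 3412 = 15,470 kWh heat; / 3.8 = 4,072 kWh in → × $0.309 = $1,258.35; + 12 × $18.94 standing = $1,485.63
Difference = |$1,412.90 − $1,485.63| = $72.72 ≈ $73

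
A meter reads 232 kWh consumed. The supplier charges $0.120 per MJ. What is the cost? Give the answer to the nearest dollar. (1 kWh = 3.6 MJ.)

232 kWh × (3.6 MJ/kWh) = 835.2 MJ
Cost = 835.2 MJ × $0.120/MJ = $100.22 ≈ $100

$100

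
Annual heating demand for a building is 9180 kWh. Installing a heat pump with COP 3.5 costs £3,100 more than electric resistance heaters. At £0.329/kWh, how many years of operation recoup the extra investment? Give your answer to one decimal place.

Resistance: 9180 kWh × £0.329 = £3,020.22/yr
Heat pump: 9180 / 3.5 = 2623 kWh in → × £0.329 = £862.92/yr
Annual savings = £2,157.30
Payback = £3,100 / £2,157.30 = 1.44 years

1.4 years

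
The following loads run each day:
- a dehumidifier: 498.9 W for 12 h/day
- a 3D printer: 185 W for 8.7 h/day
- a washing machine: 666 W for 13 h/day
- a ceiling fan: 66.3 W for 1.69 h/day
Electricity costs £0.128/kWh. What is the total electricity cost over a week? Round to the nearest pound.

£15

dehumidifier: 498.9 W × 12 h × 7 d = 41,908 Wh = 41.91 kWh
3D printer: 185 W × 8.7 h × 7 d = 11,266 Wh = 11.27 kWh
washing machine: 666 W × 13 h × 7 d = 60,606 Wh = 60.61 kWh
ceiling fan: 66.3 W × 1.69 h × 7 d = 784 Wh = 0.7843 kWh
Total energy = 41.91 + 11.27 + 60.61 + 0.7843 = 114.6 kWh
Cost = 114.6 kWh × £0.128 = £14.66 ≈ £15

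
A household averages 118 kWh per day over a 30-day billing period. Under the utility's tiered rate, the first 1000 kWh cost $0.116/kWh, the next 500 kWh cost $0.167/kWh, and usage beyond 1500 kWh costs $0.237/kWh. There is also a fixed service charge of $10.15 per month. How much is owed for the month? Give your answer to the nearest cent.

$693.13

Usage = 118 kWh/day × 30 days = 3540 kWh
First 1000 kWh × $0.116 = $116.00
Next 500 kWh × $0.167 = $83.50
Remaining 2040 kWh × $0.237 = $483.48
Energy charge = $682.98; + service $10.15 = $693.13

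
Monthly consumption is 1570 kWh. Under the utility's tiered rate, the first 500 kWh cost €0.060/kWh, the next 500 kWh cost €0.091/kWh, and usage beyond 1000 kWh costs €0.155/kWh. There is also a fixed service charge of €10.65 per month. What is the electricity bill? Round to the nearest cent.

€174.50

First 500 kWh × €0.060 = €30.00
Next 500 kWh × €0.091 = €45.50
Remaining 570 kWh × €0.155 = €88.35
Energy charge = €163.85; + service €10.65 = €174.50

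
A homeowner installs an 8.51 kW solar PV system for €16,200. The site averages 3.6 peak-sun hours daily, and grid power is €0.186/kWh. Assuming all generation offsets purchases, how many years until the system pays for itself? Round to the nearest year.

Daily generation = 8.51 kW × 3.6 h = 30.64 kWh
Annual generation = 30.64 × 365 = 11182 kWh
Annual savings = 11182 × €0.186 = €2,079.88
Payback = €16,200 / €2,079.88 = 7.79 years

8 years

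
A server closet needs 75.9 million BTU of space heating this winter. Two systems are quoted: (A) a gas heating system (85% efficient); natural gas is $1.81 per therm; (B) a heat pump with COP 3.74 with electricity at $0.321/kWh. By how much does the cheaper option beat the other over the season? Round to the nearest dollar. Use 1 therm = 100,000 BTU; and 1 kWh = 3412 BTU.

$293

Heat load = 75.9 × 10⁶ BTU = 75,900,000 BTU
Gas: input = 75,900,000 / 0.85 = 89,294,118 BTU = 892.9 therm → 892.9 × $1.81 = $1,616.22
Heat pump: 75,900,000 BTU / 3412 = 22,250 kWh heat; / 3.74 = 5,948 kWh in → × $0.321 = $1,909.26
Difference = |$1,616.22 − $1,909.26| = $293.04 ≈ $293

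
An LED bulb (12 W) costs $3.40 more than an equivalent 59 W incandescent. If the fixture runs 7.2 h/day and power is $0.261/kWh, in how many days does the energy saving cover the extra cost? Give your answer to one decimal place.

38.5 days

Power saved = 59 − 12 = 47 W
Daily energy saved = 47 W × 7.2 h = 338.4 Wh = 0.3384 kWh
Daily savings = 0.3384 × $0.261 = $0.0883
Payback = $3.40 / $0.0883 per day = 38.5 days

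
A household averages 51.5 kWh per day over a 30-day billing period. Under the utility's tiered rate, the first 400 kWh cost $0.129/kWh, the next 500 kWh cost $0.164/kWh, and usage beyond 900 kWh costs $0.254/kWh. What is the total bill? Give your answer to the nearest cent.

Usage = 51.5 kWh/day × 30 days = 1545 kWh
First 400 kWh × $0.129 = $51.60
Next 500 kWh × $0.164 = $82.00
Remaining 645 kWh × $0.254 = $163.83
Total = $297.43

$297.43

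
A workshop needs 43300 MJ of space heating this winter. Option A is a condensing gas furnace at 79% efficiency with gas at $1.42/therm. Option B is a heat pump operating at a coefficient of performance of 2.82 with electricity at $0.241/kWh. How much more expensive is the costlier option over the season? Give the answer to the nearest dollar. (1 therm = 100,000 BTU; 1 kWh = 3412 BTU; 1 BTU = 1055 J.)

Heat load = 43300 MJ = 43,300,000,000 J / 1055 = 41,042,654 BTU
Gas: input = 41,042,654 / 0.79 = 51,952,727 BTU = 519.5 therm → 519.5 × $1.42 = $737.73
Heat pump: 41,042,654 BTU / 3412 = 12,030 kWh heat; / 2.82 = 4,266 kWh in → × $0.241 = $1,028.00
Difference = |$737.73 − $1,028.00| = $290.27 ≈ $290

$290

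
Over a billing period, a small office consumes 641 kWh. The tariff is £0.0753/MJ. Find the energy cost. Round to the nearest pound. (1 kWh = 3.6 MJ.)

£174

641 kWh × (3.6 MJ/kWh) = 2,308 MJ
Cost = 2,308 MJ × £0.0753/MJ = £173.76 ≈ £174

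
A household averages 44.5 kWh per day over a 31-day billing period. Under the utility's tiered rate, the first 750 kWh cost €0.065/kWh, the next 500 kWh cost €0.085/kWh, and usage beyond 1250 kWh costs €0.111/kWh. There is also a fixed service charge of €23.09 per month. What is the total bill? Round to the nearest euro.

Usage = 44.5 kWh/day × 31 days = 1379.5 kWh
First 750 kWh × €0.065 = €48.75
Next 500 kWh × €0.085 = €42.50
Remaining 129.5 kWh × €0.111 = €14.37
Energy charge = €105.62; + service €23.09 = €128.71 ≈ €129

€129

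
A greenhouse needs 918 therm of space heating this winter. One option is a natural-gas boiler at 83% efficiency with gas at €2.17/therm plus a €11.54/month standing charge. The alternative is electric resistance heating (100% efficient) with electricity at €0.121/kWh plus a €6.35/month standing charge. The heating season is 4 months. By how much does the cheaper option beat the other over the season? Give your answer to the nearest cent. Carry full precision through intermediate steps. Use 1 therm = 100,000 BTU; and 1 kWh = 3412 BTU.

€834.68

Heat load = 918 therm × 100,000 = 91,800,000 BTU
Gas: input = 91,800,000 / 0.83 = 110,602,410 BTU = 1,106 therm → 1,106 × €2.17 = €2,400.07; + 4 × €11.54 standing = €2,446.23
Electric: 91,800,000 BTU / 3412 = 26,910 kWh → × €0.121 = €3,255.51; + 4 × €6.35 standing = €3,280.91
Difference = |€2,446.23 − €3,280.91| = €834.68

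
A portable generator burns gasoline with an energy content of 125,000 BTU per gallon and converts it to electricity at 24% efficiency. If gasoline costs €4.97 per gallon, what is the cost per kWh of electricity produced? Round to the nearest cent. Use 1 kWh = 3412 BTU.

Electrical output per gallon = 125,000 BTU × 0.24 / 3412 BTU/kWh = 8.792 kWh
Cost per kWh = €4.97 / 8.792 kWh = €0.565

€0.57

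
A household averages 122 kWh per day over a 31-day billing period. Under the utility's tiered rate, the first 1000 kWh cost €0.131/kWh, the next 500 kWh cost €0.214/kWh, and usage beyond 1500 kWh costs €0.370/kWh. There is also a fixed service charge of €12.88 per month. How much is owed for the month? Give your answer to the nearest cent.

Usage = 122 kWh/day × 31 days = 3782 kWh
First 1000 kWh × €0.131 = €131.00
Next 500 kWh × €0.214 = €107.00
Remaining 2282 kWh × €0.370 = €844.34
Energy charge = €1,082.34; + service €12.88 = €1,095.22

€1095.22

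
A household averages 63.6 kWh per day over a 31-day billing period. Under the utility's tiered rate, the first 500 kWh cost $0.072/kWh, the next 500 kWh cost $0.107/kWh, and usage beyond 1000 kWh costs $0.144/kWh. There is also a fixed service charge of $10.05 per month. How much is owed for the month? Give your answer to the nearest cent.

$239.46

Usage = 63.6 kWh/day × 31 days = 1971.6 kWh
First 500 kWh × $0.072 = $36.00
Next 500 kWh × $0.107 = $53.50
Remaining 971.6 kWh × $0.144 = $139.91
Energy charge = $229.41; + service $10.05 = $239.46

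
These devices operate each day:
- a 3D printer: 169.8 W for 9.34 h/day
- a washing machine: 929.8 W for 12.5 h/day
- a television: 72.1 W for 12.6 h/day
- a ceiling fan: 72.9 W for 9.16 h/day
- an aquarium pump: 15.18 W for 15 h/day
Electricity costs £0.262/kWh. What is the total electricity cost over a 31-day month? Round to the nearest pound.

3D printer: 169.8 W × 9.34 h × 31 d = 49,164 Wh = 49.16 kWh
washing machine: 929.8 W × 12.5 h × 31 d = 360,298 Wh = 360.3 kWh
television: 72.1 W × 12.6 h × 31 d = 28,162 Wh = 28.16 kWh
ceiling fan: 72.9 W × 9.16 h × 31 d = 20,701 Wh = 20.7 kWh
aquarium pump: 15.18 W × 15 h × 31 d = 7,059 Wh = 7.059 kWh
Total energy = 49.16 + 360.3 + 28.16 + 20.7 + 7.059 = 465.4 kWh
Cost = 465.4 kWh × £0.262 = £121.93 ≈ £122

£122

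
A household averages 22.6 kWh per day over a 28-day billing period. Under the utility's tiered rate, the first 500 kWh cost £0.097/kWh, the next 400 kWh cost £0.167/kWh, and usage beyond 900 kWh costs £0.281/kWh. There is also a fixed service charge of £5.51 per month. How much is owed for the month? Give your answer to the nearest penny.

£76.19

Usage = 22.6 kWh/day × 28 days = 632.8 kWh
First 500 kWh × £0.097 = £48.50
Next 132.8 kWh × £0.167 = £22.18
Remaining tier: 0 kWh (not reached)
Energy charge = £70.68; + service £5.51 = £76.19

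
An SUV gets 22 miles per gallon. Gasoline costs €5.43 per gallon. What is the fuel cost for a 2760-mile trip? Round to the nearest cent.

€681.22

Fuel = 2760 mi / 22 mpg = 125.5 gal
Cost = 125.5 gal × €5.43/gal = €681.22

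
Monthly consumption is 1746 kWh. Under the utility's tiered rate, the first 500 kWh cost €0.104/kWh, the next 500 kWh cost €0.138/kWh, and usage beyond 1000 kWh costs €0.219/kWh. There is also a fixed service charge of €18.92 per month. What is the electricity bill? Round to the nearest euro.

First 500 kWh × €0.104 = €52.00
Next 500 kWh × €0.138 = €69.00
Remaining 746 kWh × €0.219 = €163.37
Energy charge = €284.37; + service €18.92 = €303.29 ≈ €303

€303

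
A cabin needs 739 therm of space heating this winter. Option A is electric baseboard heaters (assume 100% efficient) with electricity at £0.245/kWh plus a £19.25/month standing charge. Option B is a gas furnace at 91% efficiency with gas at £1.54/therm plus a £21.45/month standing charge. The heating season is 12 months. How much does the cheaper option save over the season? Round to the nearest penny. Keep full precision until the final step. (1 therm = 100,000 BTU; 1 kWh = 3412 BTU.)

£4029.40

Heat load = 739 therm × 100,000 = 73,900,000 BTU
Gas: input = 73,900,000 / 0.91 = 81,208,791 BTU = 812.1 therm → 812.1 × £1.54 = £1,250.62; + 12 × £21.45 standing = £1,508.02
Electric: 73,900,000 BTU / 3412 = 21,660 kWh → × £0.245 = £5,306.42; + 12 × £19.25 standing = £5,537.42
Difference = |£1,508.02 − £5,537.42| = £4,029.40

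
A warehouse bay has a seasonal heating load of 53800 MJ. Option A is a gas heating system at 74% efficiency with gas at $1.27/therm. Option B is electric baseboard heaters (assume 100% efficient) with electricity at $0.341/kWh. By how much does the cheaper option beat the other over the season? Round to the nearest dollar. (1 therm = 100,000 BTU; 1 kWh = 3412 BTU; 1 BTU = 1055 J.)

$4221

Heat load = 53800 MJ = 53,800,000,000 J / 1055 = 50,995,261 BTU
Gas: input = 50,995,261 / 0.74 = 68,912,514 BTU = 689.1 therm → 689.1 × $1.27 = $875.19
Electric: 50,995,261 BTU / 3412 = 14,950 kWh → × $0.341 = $5,096.54
Difference = |$875.19 − $5,096.54| = $4,221.35 ≈ $4221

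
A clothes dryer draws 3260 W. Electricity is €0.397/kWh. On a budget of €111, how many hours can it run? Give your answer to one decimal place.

Energy budget = €111 / €0.397 per kWh = 279.6 kWh = 279,597 Wh
Runtime = 279,597 Wh / 3260 W = 85.77 h

85.8 h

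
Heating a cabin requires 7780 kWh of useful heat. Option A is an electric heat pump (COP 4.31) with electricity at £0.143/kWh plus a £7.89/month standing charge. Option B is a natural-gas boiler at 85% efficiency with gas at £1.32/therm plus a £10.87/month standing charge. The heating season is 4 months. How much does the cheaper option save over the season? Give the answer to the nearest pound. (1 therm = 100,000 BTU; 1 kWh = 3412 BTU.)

Heat load = 7780 kWh × 3412 = 26,545,360 BTU
Gas: input = 26,545,360 / 0.85 = 31,229,835 BTU = 312.3 therm → 312.3 × £1.32 = £412.23; + 4 × £10.87 standing = £455.71
Heat pump: 26,545,360 BTU / 3412 = 7,780 kWh heat; / 4.31 = 1,805 kWh in → × £0.143 = £258.13; + 4 × £7.89 standing = £289.69
Difference = |£455.71 − £289.69| = £166.02 ≈ £166

£166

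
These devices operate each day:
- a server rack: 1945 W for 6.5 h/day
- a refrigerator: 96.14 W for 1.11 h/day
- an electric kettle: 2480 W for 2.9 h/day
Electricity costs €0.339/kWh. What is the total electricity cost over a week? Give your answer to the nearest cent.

€47.32

server rack: 1945 W × 6.5 h × 7 d = 88,498 Wh = 88.5 kWh
refrigerator: 96.14 W × 1.11 h × 7 d = 747 Wh = 0.747 kWh
electric kettle: 2480 W × 2.9 h × 7 d = 50,344 Wh = 50.34 kWh
Total energy = 88.5 + 0.747 + 50.34 = 139.6 kWh
Cost = 139.6 kWh × €0.339 = €47.32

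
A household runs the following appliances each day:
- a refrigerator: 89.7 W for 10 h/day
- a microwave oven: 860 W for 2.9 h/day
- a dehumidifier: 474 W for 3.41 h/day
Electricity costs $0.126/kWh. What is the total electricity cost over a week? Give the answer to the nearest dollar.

$4

refrigerator: 89.7 W × 10 h × 7 d = 6,279 Wh = 6.279 kWh
microwave oven: 860 W × 2.9 h × 7 d = 17,458 Wh = 17.46 kWh
dehumidifier: 474 W × 3.41 h × 7 d = 11,314 Wh = 11.31 kWh
Total energy = 6.279 + 17.46 + 11.31 = 35.05 kWh
Cost = 35.05 kWh × $0.126 = $4.42 ≈ $4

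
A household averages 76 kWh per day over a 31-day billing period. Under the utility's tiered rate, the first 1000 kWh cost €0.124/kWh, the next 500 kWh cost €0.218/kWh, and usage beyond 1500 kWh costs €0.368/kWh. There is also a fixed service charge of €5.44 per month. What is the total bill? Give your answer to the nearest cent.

€553.45

Usage = 76 kWh/day × 31 days = 2356 kWh
First 1000 kWh × €0.124 = €124.00
Next 500 kWh × €0.218 = €109.00
Remaining 856 kWh × €0.368 = €315.01
Energy charge = €548.01; + service €5.44 = €553.45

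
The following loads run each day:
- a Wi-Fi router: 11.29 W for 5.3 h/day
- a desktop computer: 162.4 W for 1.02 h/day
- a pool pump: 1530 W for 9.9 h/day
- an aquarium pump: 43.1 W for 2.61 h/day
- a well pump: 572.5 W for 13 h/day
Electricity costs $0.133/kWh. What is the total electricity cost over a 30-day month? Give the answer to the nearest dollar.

Wi-Fi router: 11.29 W × 5.3 h × 30 d = 1,795 Wh = 1.795 kWh
desktop computer: 162.4 W × 1.02 h × 30 d = 4,969 Wh = 4.969 kWh
pool pump: 1530 W × 9.9 h × 30 d = 454,410 Wh = 454.4 kWh
aquarium pump: 43.1 W × 2.61 h × 30 d = 3,375 Wh = 3.375 kWh
well pump: 572.5 W × 13 h × 30 d = 223,275 Wh = 223.3 kWh
Total energy = 1.795 + 4.969 + 454.4 + 3.375 + 223.3 = 687.8 kWh
Cost = 687.8 kWh × $0.133 = $91.48 ≈ $91

$91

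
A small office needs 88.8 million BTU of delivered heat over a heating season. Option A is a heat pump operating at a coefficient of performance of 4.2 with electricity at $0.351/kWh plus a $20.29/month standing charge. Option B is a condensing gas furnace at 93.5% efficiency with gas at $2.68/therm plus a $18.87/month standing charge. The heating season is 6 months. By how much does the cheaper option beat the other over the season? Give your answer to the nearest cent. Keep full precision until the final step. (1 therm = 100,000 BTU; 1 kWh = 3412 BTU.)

$361.75

Heat load = 88.8 × 10⁶ BTU = 88,800,000 BTU
Gas: input = 88,800,000 / 0.935 = 94,973,262 BTU = 949.7 therm → 949.7 × $2.68 = $2,545.28; + 6 × $18.87 standing = $2,658.50
Heat pump: 88,800,000 BTU / 3412 = 26,030 kWh heat; / 4.2 = 6,197 kWh in → × $0.351 = $2,175.01; + 6 × $20.29 standing = $2,296.75
Difference = |$2,658.50 − $2,296.75| = $361.75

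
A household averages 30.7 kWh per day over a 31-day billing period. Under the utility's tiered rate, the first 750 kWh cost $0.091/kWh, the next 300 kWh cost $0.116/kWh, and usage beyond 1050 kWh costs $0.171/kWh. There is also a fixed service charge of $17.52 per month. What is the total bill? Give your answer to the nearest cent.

$109.17

Usage = 30.7 kWh/day × 31 days = 951.7 kWh
First 750 kWh × $0.091 = $68.25
Next 201.7 kWh × $0.116 = $23.40
Remaining tier: 0 kWh (not reached)
Energy charge = $91.65; + service $17.52 = $109.17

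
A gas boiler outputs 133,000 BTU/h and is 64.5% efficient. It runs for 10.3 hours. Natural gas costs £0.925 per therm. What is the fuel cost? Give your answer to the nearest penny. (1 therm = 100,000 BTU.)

£19.65

Heat delivered = 133,000 BTU/h × 10.3 h = 1,369,900 BTU
Gas input = 1,369,900 / 0.645 = 2,123,876 BTU
= 2,123,876 / 100,000 = 21.24 therm
Cost = 21.24 × £0.925/therm = £19.65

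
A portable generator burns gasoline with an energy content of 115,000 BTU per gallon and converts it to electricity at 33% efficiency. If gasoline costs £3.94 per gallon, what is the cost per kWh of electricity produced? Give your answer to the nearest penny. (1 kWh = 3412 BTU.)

Electrical output per gallon = 115,000 BTU × 0.33 / 3412 BTU/kWh = 11.12 kWh
Cost per kWh = £3.94 / 11.12 kWh = £0.354

£0.35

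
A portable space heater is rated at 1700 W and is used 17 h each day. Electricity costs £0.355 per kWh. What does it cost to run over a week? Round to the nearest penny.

Energy = 1700 W × 17 h/day × 7 days = 202,300 Wh = 202.3 kWh
Cost = 202.3 kWh × £0.355/kWh = £71.82

£71.82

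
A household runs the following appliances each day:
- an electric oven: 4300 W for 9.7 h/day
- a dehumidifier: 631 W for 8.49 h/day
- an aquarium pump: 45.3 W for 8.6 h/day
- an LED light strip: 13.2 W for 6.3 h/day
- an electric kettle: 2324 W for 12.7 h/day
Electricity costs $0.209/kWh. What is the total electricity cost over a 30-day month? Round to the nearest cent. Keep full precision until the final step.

$483.13

electric oven: 4300 W × 9.7 h × 30 d = 1,251,300 Wh = 1,251 kWh
dehumidifier: 631 W × 8.49 h × 30 d = 160,716 Wh = 160.7 kWh
aquarium pump: 45.3 W × 8.6 h × 30 d = 11,687 Wh = 11.69 kWh
LED light strip: 13.2 W × 6.3 h × 30 d = 2,495 Wh = 2.495 kWh
electric kettle: 2324 W × 12.7 h × 30 d = 885,444 Wh = 885.4 kWh
Total energy = 1,251 + 160.7 + 11.69 + 2.495 + 885.4 = 2,312 kWh
Cost = 2,312 kWh × $0.209 = $483.13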